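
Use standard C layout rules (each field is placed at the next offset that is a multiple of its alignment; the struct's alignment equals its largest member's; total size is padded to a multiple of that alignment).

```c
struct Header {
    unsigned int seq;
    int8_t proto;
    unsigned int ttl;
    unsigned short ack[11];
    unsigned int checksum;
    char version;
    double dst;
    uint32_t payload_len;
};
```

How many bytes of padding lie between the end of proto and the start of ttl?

3

0..4  seq  (4B, 4-aligned)
4..5  proto  (1B, 1-aligned)
5..8  -- padding (3B)
8..12  ttl  (4B, 4-aligned)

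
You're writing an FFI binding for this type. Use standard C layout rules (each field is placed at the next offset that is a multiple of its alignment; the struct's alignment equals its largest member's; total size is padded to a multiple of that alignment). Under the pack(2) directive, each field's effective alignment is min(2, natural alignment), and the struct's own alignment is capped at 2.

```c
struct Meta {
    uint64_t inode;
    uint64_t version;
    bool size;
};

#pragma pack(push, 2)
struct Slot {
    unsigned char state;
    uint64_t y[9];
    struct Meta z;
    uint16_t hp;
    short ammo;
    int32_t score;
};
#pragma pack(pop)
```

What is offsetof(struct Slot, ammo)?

Meta: inode at 0 (size 8, align 8) → ends 8; version at 8 (size 8, align 8) → ends 16; size at 16 (size 1, align 1) → ends 17; tail pad 7 to reach multiple of 8; total 24 bytes, alignment 8
state at 0 (size 1, align 1) → ends 1
pad 1 to align 2 for y
y at 2 (size 72, align 2) → ends 74
z at 74 (size 24, align 2) → ends 98
hp at 98 (size 2, align 2) → ends 100
ammo at 100 (size 2, align 2) → ends 102

100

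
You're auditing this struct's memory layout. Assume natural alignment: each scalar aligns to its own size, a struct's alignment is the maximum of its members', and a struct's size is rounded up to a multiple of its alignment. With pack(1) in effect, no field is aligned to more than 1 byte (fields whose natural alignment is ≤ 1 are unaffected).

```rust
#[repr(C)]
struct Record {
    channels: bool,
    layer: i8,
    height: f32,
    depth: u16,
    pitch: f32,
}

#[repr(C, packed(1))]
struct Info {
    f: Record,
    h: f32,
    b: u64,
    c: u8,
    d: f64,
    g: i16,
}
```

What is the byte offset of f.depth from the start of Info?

Record: @0: channels [1B, align 1] → 1; @1: layer [1B, align 1] → 2; +2 pad (align 4); @4: height [4B, align 4] → 8; @8: depth [2B, align 2] → 10; +2 pad (align 4); @12: pitch [4B, align 4] → 16; size 16, align 4
@0: f [16B, align 1] → 16
within Record: depth at 8
0 + 8 = 8

8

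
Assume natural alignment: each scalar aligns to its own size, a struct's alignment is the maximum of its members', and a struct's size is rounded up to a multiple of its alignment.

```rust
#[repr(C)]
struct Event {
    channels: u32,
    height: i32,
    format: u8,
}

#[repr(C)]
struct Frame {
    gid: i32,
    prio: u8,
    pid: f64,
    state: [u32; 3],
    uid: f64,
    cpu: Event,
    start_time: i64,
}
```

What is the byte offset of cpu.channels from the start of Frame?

40

Event: @0: channels [4B, align 4] → 4; @4: height [4B, align 4] → 8; @8: format [1B, align 1] → 9; +3 tail pad (align 4); size 12, align 4
@0: gid [4B, align 4] → 4
@4: prio [1B, align 1] → 5
+3 pad (align 8)
@8: pid [8B, align 8] → 16
@16: state [12B, align 4] → 28
+4 pad (align 8)
@32: uid [8B, align 8] → 40
@40: cpu [12B, align 4] → 52
within Event: channels at 0
40 + 0 = 40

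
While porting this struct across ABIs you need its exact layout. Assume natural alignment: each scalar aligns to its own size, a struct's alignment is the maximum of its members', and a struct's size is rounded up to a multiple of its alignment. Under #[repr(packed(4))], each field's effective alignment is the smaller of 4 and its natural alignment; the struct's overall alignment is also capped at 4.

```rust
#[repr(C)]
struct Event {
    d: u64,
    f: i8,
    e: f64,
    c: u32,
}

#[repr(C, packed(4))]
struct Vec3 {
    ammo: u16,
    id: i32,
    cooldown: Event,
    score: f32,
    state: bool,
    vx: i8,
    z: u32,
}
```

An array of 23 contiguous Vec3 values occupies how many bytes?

Event: d at 0 (size 8, align 8) → ends 8; f at 8 (size 1, align 1) → ends 9; pad 7 to align 8 for e; e at 16 (size 8, align 8) → ends 24; c at 24 (size 4, align 4) → ends 28; tail pad 4 to reach multiple of 8; total 32 bytes, alignment 8
ammo at 0 (size 2, align 2) → ends 2
pad 2 to align 4 for id
id at 4 (size 4, align 4) → ends 8
cooldown at 8 (size 32, align 4) → ends 40
score at 40 (size 4, align 4) → ends 44
state at 44 (size 1, align 1) → ends 45
vx at 45 (size 1, align 1) → ends 46
pad 2 to align 4 for z
z at 48 (size 4, align 4) → ends 52
total 52 bytes, alignment 4
array of 23: 23 × 52 = 1196

1196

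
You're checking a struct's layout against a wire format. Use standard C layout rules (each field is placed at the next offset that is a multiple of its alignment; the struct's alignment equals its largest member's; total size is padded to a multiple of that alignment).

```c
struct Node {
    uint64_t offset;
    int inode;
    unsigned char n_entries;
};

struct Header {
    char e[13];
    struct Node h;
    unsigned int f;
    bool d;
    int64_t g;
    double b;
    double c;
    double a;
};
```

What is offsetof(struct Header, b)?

48

Node: offset at 0 (size 8, align 8) → ends 8; inode at 8 (size 4, align 4) → ends 12; n_entries at 12 (size 1, align 1) → ends 13; tail pad 3 to reach multiple of 8; total 16 bytes, alignment 8
e at 0 (size 13, align 1) → ends 13
pad 3 to align 8 for h
h at 16 (size 16, align 8) → ends 32
f at 32 (size 4, align 4) → ends 36
d at 36 (size 1, align 1) → ends 37
pad 3 to align 8 for g
g at 40 (size 8, align 8) → ends 48
b at 48 (size 8, align 8) → ends 56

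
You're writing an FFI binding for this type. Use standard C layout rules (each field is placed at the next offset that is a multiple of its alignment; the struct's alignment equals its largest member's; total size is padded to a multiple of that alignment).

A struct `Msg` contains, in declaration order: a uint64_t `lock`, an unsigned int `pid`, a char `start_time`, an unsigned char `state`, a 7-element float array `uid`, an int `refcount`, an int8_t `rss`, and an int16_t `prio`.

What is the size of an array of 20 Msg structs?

1120

@0: lock [8B, align 8] → 8
@8: pid [4B, align 4] → 12
@12: start_time [1B, align 1] → 13
@13: state [1B, align 1] → 14
+2 pad (align 4)
@16: uid [28B, align 4] → 44
@44: refcount [4B, align 4] → 48
@48: rss [1B, align 1] → 49
+1 pad (align 2)
@50: prio [2B, align 2] → 52
+4 tail pad (align 8)
size 56, align 8
array of 20: 20 × 56 = 1120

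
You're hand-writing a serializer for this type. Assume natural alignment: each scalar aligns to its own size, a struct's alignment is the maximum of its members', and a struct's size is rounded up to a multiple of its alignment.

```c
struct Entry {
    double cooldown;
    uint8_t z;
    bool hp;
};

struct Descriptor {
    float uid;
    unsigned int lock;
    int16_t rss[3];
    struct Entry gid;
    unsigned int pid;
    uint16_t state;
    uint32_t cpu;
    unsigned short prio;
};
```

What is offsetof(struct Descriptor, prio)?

44

Entry: cooldown at 0 (size 8, align 8) → ends 8; z at 8 (size 1, align 1) → ends 9; hp at 9 (size 1, align 1) → ends 10; tail pad 6 to reach multiple of 8; total 16 bytes, alignment 8
uid at 0 (size 4, align 4) → ends 4
lock at 4 (size 4, align 4) → ends 8
rss at 8 (size 6, align 2) → ends 14
pad 2 to align 8 for gid
gid at 16 (size 16, align 8) → ends 32
pid at 32 (size 4, align 4) → ends 36
state at 36 (size 2, align 2) → ends 38
pad 2 to align 4 for cpu
cpu at 40 (size 4, align 4) → ends 44
prio at 44 (size 2, align 2) → ends 46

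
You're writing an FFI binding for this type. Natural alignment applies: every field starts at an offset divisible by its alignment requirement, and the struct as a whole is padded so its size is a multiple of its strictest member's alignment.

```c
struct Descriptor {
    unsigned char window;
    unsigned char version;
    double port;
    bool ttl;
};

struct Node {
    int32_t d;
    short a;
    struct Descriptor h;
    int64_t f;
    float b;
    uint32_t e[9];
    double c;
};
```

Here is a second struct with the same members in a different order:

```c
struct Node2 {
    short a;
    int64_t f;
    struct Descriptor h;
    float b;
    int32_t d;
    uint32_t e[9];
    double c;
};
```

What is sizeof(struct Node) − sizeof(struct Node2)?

-8

Descriptor: @0: window [1B, align 1] → 1; @1: version [1B, align 1] → 2; +6 pad (align 8); @8: port [8B, align 8] → 16; @16: ttl [1B, align 1] → 17; +7 tail pad (align 8); size 24, align 8
@0: d [4B, align 4] → 4
@4: a [2B, align 2] → 6
+2 pad (align 8)
@8: h [24B, align 8] → 32
@32: f [8B, align 8] → 40
@40: b [4B, align 4] → 44
@44: e [36B, align 4] → 80
@80: c [8B, align 8] → 88
size 88, align 8
— Node2 —
@0: a [2B, align 2] → 2
+6 pad (align 8)
@8: f [8B, align 8] → 16
@16: h [24B, align 8] → 40
@40: b [4B, align 4] → 44
@44: d [4B, align 4] → 48
@48: e [36B, align 4] → 84
+4 pad (align 8)
@88: c [8B, align 8] → 96
size 96, align 8
88 − 96 = -8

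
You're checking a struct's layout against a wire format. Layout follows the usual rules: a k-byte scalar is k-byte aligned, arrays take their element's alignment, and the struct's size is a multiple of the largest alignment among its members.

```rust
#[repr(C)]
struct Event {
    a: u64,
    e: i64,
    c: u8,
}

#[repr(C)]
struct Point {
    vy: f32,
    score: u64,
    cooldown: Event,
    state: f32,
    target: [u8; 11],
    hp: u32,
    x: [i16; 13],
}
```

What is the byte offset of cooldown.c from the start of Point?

32

Event: 0..8  a  (8B, 8-aligned); 8..16  e  (8B, 8-aligned); 16..17  c  (1B, 1-aligned); 17..24  -- tail padding (7B); sizeof = 24, alignof = 8
0..4  vy  (4B, 4-aligned)
4..8  -- padding (4B)
8..16  score  (8B, 8-aligned)
16..40  cooldown  (24B, 8-aligned)
within Event: c at 16
16 + 16 = 32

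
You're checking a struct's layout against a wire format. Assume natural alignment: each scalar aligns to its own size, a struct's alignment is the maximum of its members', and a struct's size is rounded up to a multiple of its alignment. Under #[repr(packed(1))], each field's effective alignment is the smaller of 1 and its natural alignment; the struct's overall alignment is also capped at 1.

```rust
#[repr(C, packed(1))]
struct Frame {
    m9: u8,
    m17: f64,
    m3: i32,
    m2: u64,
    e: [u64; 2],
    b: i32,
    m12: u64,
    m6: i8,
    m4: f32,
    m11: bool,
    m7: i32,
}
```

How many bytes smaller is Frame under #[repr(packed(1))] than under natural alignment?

natural layout:
  @0: m9 [1B, align 1] → 1
  +7 pad (align 8)
  @8: m17 [8B, align 8] → 16
  @16: m3 [4B, align 4] → 20
  +4 pad (align 8)
  @24: m2 [8B, align 8] → 32
  @32: e [16B, align 8] → 48
  @48: b [4B, align 4] → 52
  +4 pad (align 8)
  @56: m12 [8B, align 8] → 64
  @64: m6 [1B, align 1] → 65
  +3 pad (align 4)
  @68: m4 [4B, align 4] → 72
  @72: m11 [1B, align 1] → 73
  +3 pad (align 4)
  @76: m7 [4B, align 4] → 80
  size 80, align 8
packed(1) layout:
  @0: m9 [1B, align 1] → 1
  @1: m17 [8B, align 1] → 9
  @9: m3 [4B, align 1] → 13
  @13: m2 [8B, align 1] → 21
  @21: e [16B, align 1] → 37
  @37: b [4B, align 1] → 41
  @41: m12 [8B, align 1] → 49
  @49: m6 [1B, align 1] → 50
  @50: m4 [4B, align 1] → 54
  @54: m11 [1B, align 1] → 55
  @55: m7 [4B, align 1] → 59
  size 59, align 1
80 − 59 = 21

21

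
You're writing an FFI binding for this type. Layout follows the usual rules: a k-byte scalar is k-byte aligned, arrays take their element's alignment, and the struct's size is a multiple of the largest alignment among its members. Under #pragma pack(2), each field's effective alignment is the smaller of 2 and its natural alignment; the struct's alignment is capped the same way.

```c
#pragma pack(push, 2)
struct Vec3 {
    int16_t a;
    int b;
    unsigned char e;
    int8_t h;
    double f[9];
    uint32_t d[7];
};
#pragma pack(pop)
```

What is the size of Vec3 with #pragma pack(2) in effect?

a at 0 (size 2, align 2) → ends 2
b at 2 (size 4, align 2) → ends 6
e at 6 (size 1, align 1) → ends 7
h at 7 (size 1, align 1) → ends 8
f at 8 (size 72, align 2) → ends 80
d at 80 (size 28, align 2) → ends 108
total 108 bytes, alignment 2

108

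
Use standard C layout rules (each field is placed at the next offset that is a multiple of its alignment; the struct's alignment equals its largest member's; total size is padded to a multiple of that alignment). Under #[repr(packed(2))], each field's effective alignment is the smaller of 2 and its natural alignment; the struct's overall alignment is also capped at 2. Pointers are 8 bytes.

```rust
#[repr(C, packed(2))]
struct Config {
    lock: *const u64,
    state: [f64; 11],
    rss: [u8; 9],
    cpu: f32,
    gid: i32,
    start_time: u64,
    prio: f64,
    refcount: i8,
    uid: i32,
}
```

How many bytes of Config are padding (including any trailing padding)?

2

lock at 0 (size 8, align 2) → ends 8
state at 8 (size 88, align 2) → ends 96
rss at 96 (size 9, align 1) → ends 105
pad 1 to align 2 for cpu
cpu at 106 (size 4, align 2) → ends 110
gid at 110 (size 4, align 2) → ends 114
start_time at 114 (size 8, align 2) → ends 122
prio at 122 (size 8, align 2) → ends 130
refcount at 130 (size 1, align 1) → ends 131
pad 1 to align 2 for uid
uid at 132 (size 4, align 2) → ends 136
total 136 bytes, alignment 2
data bytes 134, size 136 → padding 2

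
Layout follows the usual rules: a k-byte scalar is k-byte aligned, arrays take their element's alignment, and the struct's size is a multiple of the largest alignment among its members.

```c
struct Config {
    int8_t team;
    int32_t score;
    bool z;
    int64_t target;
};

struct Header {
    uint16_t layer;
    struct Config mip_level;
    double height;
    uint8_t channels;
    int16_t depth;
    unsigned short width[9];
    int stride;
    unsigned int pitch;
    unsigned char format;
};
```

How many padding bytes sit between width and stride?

2

Config: team at 0 (size 1, align 1) → ends 1; pad 3 to align 4 for score; score at 4 (size 4, align 4) → ends 8; z at 8 (size 1, align 1) → ends 9; pad 7 to align 8 for target; target at 16 (size 8, align 8) → ends 24; total 24 bytes, alignment 8
layer at 0 (size 2, align 2) → ends 2
pad 6 to align 8 for mip_level
mip_level at 8 (size 24, align 8) → ends 32
height at 32 (size 8, align 8) → ends 40
channels at 40 (size 1, align 1) → ends 41
pad 1 to align 2 for depth
depth at 42 (size 2, align 2) → ends 44
width at 44 (size 18, align 2) → ends 62
pad 2 to align 4 for stride
stride at 64 (size 4, align 4) → ends 68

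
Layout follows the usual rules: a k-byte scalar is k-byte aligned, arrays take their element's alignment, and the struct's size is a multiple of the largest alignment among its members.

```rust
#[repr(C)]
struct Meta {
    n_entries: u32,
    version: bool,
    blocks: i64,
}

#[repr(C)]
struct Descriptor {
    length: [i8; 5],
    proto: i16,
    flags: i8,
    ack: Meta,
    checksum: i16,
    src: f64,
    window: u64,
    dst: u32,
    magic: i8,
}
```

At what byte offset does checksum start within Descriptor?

Meta: @0: n_entries [4B, align 4] → 4; @4: version [1B, align 1] → 5; +3 pad (align 8); @8: blocks [8B, align 8] → 16; size 16, align 8
@0: length [5B, align 1] → 5
+1 pad (align 2)
@6: proto [2B, align 2] → 8
@8: flags [1B, align 1] → 9
+7 pad (align 8)
@16: ack [16B, align 8] → 32
@32: checksum [2B, align 2] → 34

32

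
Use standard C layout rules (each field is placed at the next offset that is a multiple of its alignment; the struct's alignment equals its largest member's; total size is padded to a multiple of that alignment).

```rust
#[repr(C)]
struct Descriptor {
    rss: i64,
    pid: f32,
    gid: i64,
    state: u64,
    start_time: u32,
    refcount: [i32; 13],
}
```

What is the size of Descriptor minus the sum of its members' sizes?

0..8  rss  (8B, 8-aligned)
8..12  pid  (4B, 4-aligned)
12..16  -- padding (4B)
16..24  gid  (8B, 8-aligned)
24..32  state  (8B, 8-aligned)
32..36  start_time  (4B, 4-aligned)
36..88  refcount  (52B, 4-aligned)
sizeof = 88, alignof = 8
data bytes 84, size 88 → padding 4

4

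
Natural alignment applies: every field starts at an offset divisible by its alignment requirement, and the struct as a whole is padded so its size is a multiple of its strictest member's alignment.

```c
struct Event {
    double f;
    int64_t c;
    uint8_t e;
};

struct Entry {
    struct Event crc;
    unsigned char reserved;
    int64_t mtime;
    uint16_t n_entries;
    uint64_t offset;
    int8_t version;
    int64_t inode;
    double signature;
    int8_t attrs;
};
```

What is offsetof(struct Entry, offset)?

Event: f at 0 (size 8, align 8) → ends 8; c at 8 (size 8, align 8) → ends 16; e at 16 (size 1, align 1) → ends 17; tail pad 7 to reach multiple of 8; total 24 bytes, alignment 8
crc at 0 (size 24, align 8) → ends 24
reserved at 24 (size 1, align 1) → ends 25
pad 7 to align 8 for mtime
mtime at 32 (size 8, align 8) → ends 40
n_entries at 40 (size 2, align 2) → ends 42
pad 6 to align 8 for offset
offset at 48 (size 8, align 8) → ends 56

48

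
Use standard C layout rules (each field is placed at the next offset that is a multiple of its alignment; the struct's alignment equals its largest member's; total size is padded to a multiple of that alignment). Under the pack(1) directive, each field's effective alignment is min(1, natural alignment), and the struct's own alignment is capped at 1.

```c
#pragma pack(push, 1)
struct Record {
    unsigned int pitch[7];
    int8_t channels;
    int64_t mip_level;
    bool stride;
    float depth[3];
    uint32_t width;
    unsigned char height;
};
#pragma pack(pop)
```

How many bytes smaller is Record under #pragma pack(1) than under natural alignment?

9

natural layout:
  @0: pitch [28B, align 4] → 28
  @28: channels [1B, align 1] → 29
  +3 pad (align 8)
  @32: mip_level [8B, align 8] → 40
  @40: stride [1B, align 1] → 41
  +3 pad (align 4)
  @44: depth [12B, align 4] → 56
  @56: width [4B, align 4] → 60
  @60: height [1B, align 1] → 61
  +3 tail pad (align 8)
  size 64, align 8
packed(1) layout:
  @0: pitch [28B, align 1] → 28
  @28: channels [1B, align 1] → 29
  @29: mip_level [8B, align 1] → 37
  @37: stride [1B, align 1] → 38
  @38: depth [12B, align 1] → 50
  @50: width [4B, align 1] → 54
  @54: height [1B, align 1] → 55
  size 55, align 1
64 − 55 = 9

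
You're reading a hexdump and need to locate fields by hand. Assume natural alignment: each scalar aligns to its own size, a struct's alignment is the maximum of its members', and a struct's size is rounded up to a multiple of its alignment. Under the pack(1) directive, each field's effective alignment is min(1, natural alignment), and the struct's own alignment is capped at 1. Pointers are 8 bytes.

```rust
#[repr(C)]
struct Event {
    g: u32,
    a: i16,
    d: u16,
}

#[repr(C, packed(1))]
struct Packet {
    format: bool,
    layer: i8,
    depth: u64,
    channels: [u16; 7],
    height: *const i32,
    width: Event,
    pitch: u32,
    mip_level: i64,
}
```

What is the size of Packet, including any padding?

Event: g at 0 (size 4, align 4) → ends 4; a at 4 (size 2, align 2) → ends 6; d at 6 (size 2, align 2) → ends 8; total 8 bytes, alignment 4
format at 0 (size 1, align 1) → ends 1
layer at 1 (size 1, align 1) → ends 2
depth at 2 (size 8, align 1) → ends 10
channels at 10 (size 14, align 1) → ends 24
height at 24 (size 8, align 1) → ends 32
width at 32 (size 8, align 1) → ends 40
pitch at 40 (size 4, align 1) → ends 44
mip_level at 44 (size 8, align 1) → ends 52
total 52 bytes, alignment 1

52 bytes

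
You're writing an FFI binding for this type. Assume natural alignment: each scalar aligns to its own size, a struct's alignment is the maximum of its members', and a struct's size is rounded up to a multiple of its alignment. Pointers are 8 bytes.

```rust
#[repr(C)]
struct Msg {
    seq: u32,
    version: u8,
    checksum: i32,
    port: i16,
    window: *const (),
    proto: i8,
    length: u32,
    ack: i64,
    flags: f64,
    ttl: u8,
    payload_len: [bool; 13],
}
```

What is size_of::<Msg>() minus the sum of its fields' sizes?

seq at 0 (size 4, align 4) → ends 4
version at 4 (size 1, align 1) → ends 5
pad 3 to align 4 for checksum
checksum at 8 (size 4, align 4) → ends 12
port at 12 (size 2, align 2) → ends 14
pad 2 to align 8 for window
window at 16 (size 8, align 8) → ends 24
proto at 24 (size 1, align 1) → ends 25
pad 3 to align 4 for length
length at 28 (size 4, align 4) → ends 32
ack at 32 (size 8, align 8) → ends 40
flags at 40 (size 8, align 8) → ends 48
ttl at 48 (size 1, align 1) → ends 49
payload_len at 49 (size 13, align 1) → ends 62
tail pad 2 to reach multiple of 8
total 64 bytes, alignment 8
data bytes 54, size 64 → padding 10

10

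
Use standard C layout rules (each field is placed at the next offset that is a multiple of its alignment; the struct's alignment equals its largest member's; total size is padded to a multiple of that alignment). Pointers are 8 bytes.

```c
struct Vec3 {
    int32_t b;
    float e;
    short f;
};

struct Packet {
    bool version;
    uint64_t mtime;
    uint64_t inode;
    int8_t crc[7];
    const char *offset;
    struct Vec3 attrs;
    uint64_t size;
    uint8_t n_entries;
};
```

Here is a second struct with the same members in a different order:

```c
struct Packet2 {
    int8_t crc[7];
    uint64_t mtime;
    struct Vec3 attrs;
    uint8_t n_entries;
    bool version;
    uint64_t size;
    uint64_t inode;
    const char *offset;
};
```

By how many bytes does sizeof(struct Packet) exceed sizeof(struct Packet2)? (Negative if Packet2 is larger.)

Vec3: @0: b [4B, align 4] → 4; @4: e [4B, align 4] → 8; @8: f [2B, align 2] → 10; +2 tail pad (align 4); size 12, align 4
@0: version [1B, align 1] → 1
+7 pad (align 8)
@8: mtime [8B, align 8] → 16
@16: inode [8B, align 8] → 24
@24: crc [7B, align 1] → 31
+1 pad (align 8)
@32: offset [8B, align 8] → 40
@40: attrs [12B, align 4] → 52
+4 pad (align 8)
@56: size [8B, align 8] → 64
@64: n_entries [1B, align 1] → 65
+7 tail pad (align 8)
size 72, align 8
— Packet2 —
@0: crc [7B, align 1] → 7
+1 pad (align 8)
@8: mtime [8B, align 8] → 16
@16: attrs [12B, align 4] → 28
@28: n_entries [1B, align 1] → 29
@29: version [1B, align 1] → 30
+2 pad (align 8)
@32: size [8B, align 8] → 40
@40: inode [8B, align 8] → 48
@48: offset [8B, align 8] → 56
size 56, align 8
72 − 56 = 16

16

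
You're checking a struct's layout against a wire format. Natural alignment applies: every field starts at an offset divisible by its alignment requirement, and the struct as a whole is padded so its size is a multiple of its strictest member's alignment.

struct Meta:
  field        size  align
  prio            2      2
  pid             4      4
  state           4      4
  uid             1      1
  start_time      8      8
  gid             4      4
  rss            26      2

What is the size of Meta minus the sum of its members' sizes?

7

@0: prio [2B, align 2] → 2
+2 pad (align 4)
@4: pid [4B, align 4] → 8
@8: state [4B, align 4] → 12
@12: uid [1B, align 1] → 13
+3 pad (align 8)
@16: start_time [8B, align 8] → 24
@24: gid [4B, align 4] → 28
@28: rss [26B, align 2] → 54
+2 tail pad (align 8)
size 56, align 8
data bytes 49, size 56 → padding 7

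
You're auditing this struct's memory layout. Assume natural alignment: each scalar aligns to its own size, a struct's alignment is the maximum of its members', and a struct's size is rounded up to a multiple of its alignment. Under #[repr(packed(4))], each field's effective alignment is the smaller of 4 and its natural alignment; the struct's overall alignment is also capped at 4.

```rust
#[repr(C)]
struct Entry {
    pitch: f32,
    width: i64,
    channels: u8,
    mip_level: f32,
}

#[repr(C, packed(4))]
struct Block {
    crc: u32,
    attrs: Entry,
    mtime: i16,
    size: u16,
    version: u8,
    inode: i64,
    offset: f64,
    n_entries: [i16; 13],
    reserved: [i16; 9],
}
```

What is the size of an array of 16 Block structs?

Entry: @0: pitch [4B, align 4] → 4; +4 pad (align 8); @8: width [8B, align 8] → 16; @16: channels [1B, align 1] → 17; +3 pad (align 4); @20: mip_level [4B, align 4] → 24; size 24, align 8
@0: crc [4B, align 4] → 4
@4: attrs [24B, align 4] → 28
@28: mtime [2B, align 2] → 30
@30: size [2B, align 2] → 32
@32: version [1B, align 1] → 33
+3 pad (align 4)
@36: inode [8B, align 4] → 44
@44: offset [8B, align 4] → 52
@52: n_entries [26B, align 2] → 78
@78: reserved [18B, align 2] → 96
size 96, align 4
array of 16: 16 × 96 = 1536

1536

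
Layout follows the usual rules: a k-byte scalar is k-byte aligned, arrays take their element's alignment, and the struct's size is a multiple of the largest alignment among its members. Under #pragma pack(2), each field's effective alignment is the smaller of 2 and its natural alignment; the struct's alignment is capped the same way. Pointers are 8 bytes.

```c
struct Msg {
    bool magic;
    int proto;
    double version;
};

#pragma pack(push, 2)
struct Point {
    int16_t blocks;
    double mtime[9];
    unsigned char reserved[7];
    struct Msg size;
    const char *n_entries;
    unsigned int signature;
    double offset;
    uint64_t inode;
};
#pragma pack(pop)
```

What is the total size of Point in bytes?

Msg: magic at 0 (size 1, align 1) → ends 1; pad 3 to align 4 for proto; proto at 4 (size 4, align 4) → ends 8; version at 8 (size 8, align 8) → ends 16; total 16 bytes, alignment 8
blocks at 0 (size 2, align 2) → ends 2
mtime at 2 (size 72, align 2) → ends 74
reserved at 74 (size 7, align 1) → ends 81
pad 1 to align 2 for size
size at 82 (size 16, align 2) → ends 98
n_entries at 98 (size 8, align 2) → ends 106
signature at 106 (size 4, align 2) → ends 110
offset at 110 (size 8, align 2) → ends 118
inode at 118 (size 8, align 2) → ends 126
total 126 bytes, alignment 2

126 bytes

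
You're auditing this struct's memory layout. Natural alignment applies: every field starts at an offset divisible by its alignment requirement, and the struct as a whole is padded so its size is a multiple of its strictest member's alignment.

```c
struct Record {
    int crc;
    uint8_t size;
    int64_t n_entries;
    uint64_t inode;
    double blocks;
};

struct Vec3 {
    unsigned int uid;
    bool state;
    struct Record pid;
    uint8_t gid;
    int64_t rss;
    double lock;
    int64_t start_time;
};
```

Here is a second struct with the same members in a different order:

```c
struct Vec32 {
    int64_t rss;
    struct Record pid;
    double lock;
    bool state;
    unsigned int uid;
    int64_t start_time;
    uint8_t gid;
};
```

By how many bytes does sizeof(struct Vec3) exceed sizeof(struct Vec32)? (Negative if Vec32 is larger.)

0

Record: crc at 0 (size 4, align 4) → ends 4; size at 4 (size 1, align 1) → ends 5; pad 3 to align 8 for n_entries; n_entries at 8 (size 8, align 8) → ends 16; inode at 16 (size 8, align 8) → ends 24; blocks at 24 (size 8, align 8) → ends 32; total 32 bytes, alignment 8
uid at 0 (size 4, align 4) → ends 4
state at 4 (size 1, align 1) → ends 5
pad 3 to align 8 for pid
pid at 8 (size 32, align 8) → ends 40
gid at 40 (size 1, align 1) → ends 41
pad 7 to align 8 for rss
rss at 48 (size 8, align 8) → ends 56
lock at 56 (size 8, align 8) → ends 64
start_time at 64 (size 8, align 8) → ends 72
total 72 bytes, alignment 8
— Vec32 —
rss at 0 (size 8, align 8) → ends 8
pid at 8 (size 32, align 8) → ends 40
lock at 40 (size 8, align 8) → ends 48
state at 48 (size 1, align 1) → ends 49
pad 3 to align 4 for uid
uid at 52 (size 4, align 4) → ends 56
start_time at 56 (size 8, align 8) → ends 64
gid at 64 (size 1, align 1) → ends 65
tail pad 7 to reach multiple of 8
total 72 bytes, alignment 8
72 − 72 = 0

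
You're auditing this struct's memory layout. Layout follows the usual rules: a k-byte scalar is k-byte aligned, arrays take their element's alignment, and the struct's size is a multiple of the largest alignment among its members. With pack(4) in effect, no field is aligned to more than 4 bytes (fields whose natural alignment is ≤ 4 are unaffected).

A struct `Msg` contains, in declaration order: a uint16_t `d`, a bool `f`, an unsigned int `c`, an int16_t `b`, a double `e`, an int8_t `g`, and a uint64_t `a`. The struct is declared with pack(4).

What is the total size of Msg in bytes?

0..2  d  (2B, 2-aligned)
2..3  f  (1B, 1-aligned)
3..4  -- padding (1B)
4..8  c  (4B, 4-aligned)
8..10  b  (2B, 2-aligned)
10..12  -- padding (2B)
12..20  e  (8B, 4-aligned)
20..21  g  (1B, 1-aligned)
21..24  -- padding (3B)
24..32  a  (8B, 4-aligned)
sizeof = 32, alignof = 4

32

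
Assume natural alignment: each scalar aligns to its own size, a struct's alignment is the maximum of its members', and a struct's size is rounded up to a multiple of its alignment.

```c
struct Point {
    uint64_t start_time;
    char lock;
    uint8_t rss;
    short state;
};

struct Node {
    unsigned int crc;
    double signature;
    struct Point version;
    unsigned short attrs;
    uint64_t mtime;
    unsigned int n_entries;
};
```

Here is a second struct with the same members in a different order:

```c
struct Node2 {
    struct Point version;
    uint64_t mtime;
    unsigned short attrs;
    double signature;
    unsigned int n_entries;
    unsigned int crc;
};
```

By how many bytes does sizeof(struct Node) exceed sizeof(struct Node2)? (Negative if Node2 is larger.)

Point: @0: start_time [8B, align 8] → 8; @8: lock [1B, align 1] → 9; @9: rss [1B, align 1] → 10; @10: state [2B, align 2] → 12; +4 tail pad (align 8); size 16, align 8
@0: crc [4B, align 4] → 4
+4 pad (align 8)
@8: signature [8B, align 8] → 16
@16: version [16B, align 8] → 32
@32: attrs [2B, align 2] → 34
+6 pad (align 8)
@40: mtime [8B, align 8] → 48
@48: n_entries [4B, align 4] → 52
+4 tail pad (align 8)
size 56, align 8
— Node2 —
@0: version [16B, align 8] → 16
@16: mtime [8B, align 8] → 24
@24: attrs [2B, align 2] → 26
+6 pad (align 8)
@32: signature [8B, align 8] → 40
@40: n_entries [4B, align 4] → 44
@44: crc [4B, align 4] → 48
size 48, align 8
56 − 48 = 8

8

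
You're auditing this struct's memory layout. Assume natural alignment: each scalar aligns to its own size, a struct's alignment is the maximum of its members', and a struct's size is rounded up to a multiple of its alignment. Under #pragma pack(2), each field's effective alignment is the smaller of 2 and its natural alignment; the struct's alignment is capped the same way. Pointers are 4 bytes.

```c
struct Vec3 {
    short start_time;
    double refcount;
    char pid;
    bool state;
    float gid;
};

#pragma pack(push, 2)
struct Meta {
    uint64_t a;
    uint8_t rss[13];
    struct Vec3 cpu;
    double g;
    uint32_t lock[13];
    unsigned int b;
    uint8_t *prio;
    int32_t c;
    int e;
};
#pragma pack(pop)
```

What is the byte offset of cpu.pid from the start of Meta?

Vec3: start_time at 0 (size 2, align 2) → ends 2; pad 6 to align 8 for refcount; refcount at 8 (size 8, align 8) → ends 16; pid at 16 (size 1, align 1) → ends 17; state at 17 (size 1, align 1) → ends 18; pad 2 to align 4 for gid; gid at 20 (size 4, align 4) → ends 24; total 24 bytes, alignment 8
a at 0 (size 8, align 2) → ends 8
rss at 8 (size 13, align 1) → ends 21
pad 1 to align 2 for cpu
cpu at 22 (size 24, align 2) → ends 46
within Vec3: pid at 16
22 + 16 = 38

38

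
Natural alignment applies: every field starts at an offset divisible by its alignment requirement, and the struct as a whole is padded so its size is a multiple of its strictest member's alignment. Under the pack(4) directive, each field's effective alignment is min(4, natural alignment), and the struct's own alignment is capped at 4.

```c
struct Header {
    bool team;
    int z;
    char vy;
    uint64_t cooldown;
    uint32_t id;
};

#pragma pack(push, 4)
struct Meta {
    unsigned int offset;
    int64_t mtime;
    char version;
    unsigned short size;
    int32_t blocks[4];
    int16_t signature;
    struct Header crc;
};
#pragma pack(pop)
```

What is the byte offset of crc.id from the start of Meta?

60

Header: @0: team [1B, align 1] → 1; +3 pad (align 4); @4: z [4B, align 4] → 8; @8: vy [1B, align 1] → 9; +7 pad (align 8); @16: cooldown [8B, align 8] → 24; @24: id [4B, align 4] → 28; +4 tail pad (align 8); size 32, align 8
@0: offset [4B, align 4] → 4
@4: mtime [8B, align 4] → 12
@12: version [1B, align 1] → 13
+1 pad (align 2)
@14: size [2B, align 2] → 16
@16: blocks [16B, align 4] → 32
@32: signature [2B, align 2] → 34
+2 pad (align 4)
@36: crc [32B, align 4] → 68
within Header: id at 24
36 + 24 = 60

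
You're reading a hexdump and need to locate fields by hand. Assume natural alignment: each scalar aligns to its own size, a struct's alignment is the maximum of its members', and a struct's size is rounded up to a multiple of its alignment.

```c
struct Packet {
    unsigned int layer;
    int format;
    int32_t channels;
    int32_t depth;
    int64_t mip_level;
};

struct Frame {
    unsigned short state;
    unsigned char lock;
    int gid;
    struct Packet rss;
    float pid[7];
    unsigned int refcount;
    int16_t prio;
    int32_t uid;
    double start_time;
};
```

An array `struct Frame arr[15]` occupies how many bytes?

Packet: layer at 0 (size 4, align 4) → ends 4; format at 4 (size 4, align 4) → ends 8; channels at 8 (size 4, align 4) → ends 12; depth at 12 (size 4, align 4) → ends 16; mip_level at 16 (size 8, align 8) → ends 24; total 24 bytes, alignment 8
state at 0 (size 2, align 2) → ends 2
lock at 2 (size 1, align 1) → ends 3
pad 1 to align 4 for gid
gid at 4 (size 4, align 4) → ends 8
rss at 8 (size 24, align 8) → ends 32
pid at 32 (size 28, align 4) → ends 60
refcount at 60 (size 4, align 4) → ends 64
prio at 64 (size 2, align 2) → ends 66
pad 2 to align 4 for uid
uid at 68 (size 4, align 4) → ends 72
start_time at 72 (size 8, align 8) → ends 80
total 80 bytes, alignment 8
array of 15: 15 × 80 = 1200

1200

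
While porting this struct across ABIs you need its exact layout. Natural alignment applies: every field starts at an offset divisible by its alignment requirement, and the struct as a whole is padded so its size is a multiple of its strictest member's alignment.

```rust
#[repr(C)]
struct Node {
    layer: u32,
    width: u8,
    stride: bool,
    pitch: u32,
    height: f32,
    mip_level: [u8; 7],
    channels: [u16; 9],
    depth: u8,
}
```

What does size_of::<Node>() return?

44 bytes

0..4  layer  (4B, 4-aligned)
4..5  width  (1B, 1-aligned)
5..6  stride  (1B, 1-aligned)
6..8  -- padding (2B)
8..12  pitch  (4B, 4-aligned)
12..16  height  (4B, 4-aligned)
16..23  mip_level  (7B, 1-aligned)
23..24  -- padding (1B)
24..42  channels  (18B, 2-aligned)
42..43  depth  (1B, 1-aligned)
43..44  -- tail padding (1B)
sizeof = 44, alignof = 4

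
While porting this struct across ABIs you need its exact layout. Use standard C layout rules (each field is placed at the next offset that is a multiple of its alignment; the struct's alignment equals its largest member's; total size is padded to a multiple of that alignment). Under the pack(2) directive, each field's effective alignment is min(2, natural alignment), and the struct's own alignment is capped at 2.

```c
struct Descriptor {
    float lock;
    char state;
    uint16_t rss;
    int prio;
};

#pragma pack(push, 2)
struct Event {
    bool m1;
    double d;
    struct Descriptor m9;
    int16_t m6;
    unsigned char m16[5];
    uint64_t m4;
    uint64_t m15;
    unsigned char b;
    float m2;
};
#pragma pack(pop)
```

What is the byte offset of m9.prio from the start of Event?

18

Descriptor: 0..4  lock  (4B, 4-aligned); 4..5  state  (1B, 1-aligned); 5..6  -- padding (1B); 6..8  rss  (2B, 2-aligned); 8..12  prio  (4B, 4-aligned); sizeof = 12, alignof = 4
0..1  m1  (1B, 1-aligned)
1..2  -- padding (1B)
2..10  d  (8B, 2-aligned)
10..22  m9  (12B, 2-aligned)
within Descriptor: prio at 8
10 + 8 = 18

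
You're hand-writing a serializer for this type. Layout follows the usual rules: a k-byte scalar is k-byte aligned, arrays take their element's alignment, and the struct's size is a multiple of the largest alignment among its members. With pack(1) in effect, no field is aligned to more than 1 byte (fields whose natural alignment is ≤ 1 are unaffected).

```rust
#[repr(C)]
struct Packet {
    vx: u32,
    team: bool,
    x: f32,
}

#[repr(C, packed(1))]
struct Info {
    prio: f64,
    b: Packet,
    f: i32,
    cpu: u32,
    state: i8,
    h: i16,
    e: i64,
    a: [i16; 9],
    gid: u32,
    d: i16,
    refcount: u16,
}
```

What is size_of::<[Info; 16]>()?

Packet: vx at 0 (size 4, align 4) → ends 4; team at 4 (size 1, align 1) → ends 5; pad 3 to align 4 for x; x at 8 (size 4, align 4) → ends 12; total 12 bytes, alignment 4
prio at 0 (size 8, align 1) → ends 8
b at 8 (size 12, align 1) → ends 20
f at 20 (size 4, align 1) → ends 24
cpu at 24 (size 4, align 1) → ends 28
state at 28 (size 1, align 1) → ends 29
h at 29 (size 2, align 1) → ends 31
e at 31 (size 8, align 1) → ends 39
a at 39 (size 18, align 1) → ends 57
gid at 57 (size 4, align 1) → ends 61
d at 61 (size 2, align 1) → ends 63
refcount at 63 (size 2, align 1) → ends 65
total 65 bytes, alignment 1
array of 16: 16 × 65 = 1040

1040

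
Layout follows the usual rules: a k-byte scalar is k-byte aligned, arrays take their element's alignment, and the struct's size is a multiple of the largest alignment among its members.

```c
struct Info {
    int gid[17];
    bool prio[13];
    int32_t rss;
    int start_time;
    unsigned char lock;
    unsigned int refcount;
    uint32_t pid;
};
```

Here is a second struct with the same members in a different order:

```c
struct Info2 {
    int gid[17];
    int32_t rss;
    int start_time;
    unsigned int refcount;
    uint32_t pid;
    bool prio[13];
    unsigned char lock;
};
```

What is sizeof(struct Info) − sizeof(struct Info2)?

4

gid at 0 (size 68, align 4) → ends 68
prio at 68 (size 13, align 1) → ends 81
pad 3 to align 4 for rss
rss at 84 (size 4, align 4) → ends 88
start_time at 88 (size 4, align 4) → ends 92
lock at 92 (size 1, align 1) → ends 93
pad 3 to align 4 for refcount
refcount at 96 (size 4, align 4) → ends 100
pid at 100 (size 4, align 4) → ends 104
total 104 bytes, alignment 4
— Info2 —
gid at 0 (size 68, align 4) → ends 68
rss at 68 (size 4, align 4) → ends 72
start_time at 72 (size 4, align 4) → ends 76
refcount at 76 (size 4, align 4) → ends 80
pid at 80 (size 4, align 4) → ends 84
prio at 84 (size 13, align 1) → ends 97
lock at 97 (size 1, align 1) → ends 98
tail pad 2 to reach multiple of 4
total 100 bytes, alignment 4
104 − 100 = 4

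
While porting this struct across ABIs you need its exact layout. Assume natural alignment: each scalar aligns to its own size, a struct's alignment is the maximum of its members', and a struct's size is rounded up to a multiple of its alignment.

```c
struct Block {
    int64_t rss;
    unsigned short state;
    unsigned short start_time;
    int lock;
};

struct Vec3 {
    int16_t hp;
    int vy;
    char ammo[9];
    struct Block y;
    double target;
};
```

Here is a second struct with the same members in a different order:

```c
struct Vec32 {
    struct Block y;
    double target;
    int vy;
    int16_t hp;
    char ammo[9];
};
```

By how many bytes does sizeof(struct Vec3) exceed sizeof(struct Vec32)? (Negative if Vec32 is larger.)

8

Block: @0: rss [8B, align 8] → 8; @8: state [2B, align 2] → 10; @10: start_time [2B, align 2] → 12; @12: lock [4B, align 4] → 16; size 16, align 8
@0: hp [2B, align 2] → 2
+2 pad (align 4)
@4: vy [4B, align 4] → 8
@8: ammo [9B, align 1] → 17
+7 pad (align 8)
@24: y [16B, align 8] → 40
@40: target [8B, align 8] → 48
size 48, align 8
— Vec32 —
@0: y [16B, align 8] → 16
@16: target [8B, align 8] → 24
@24: vy [4B, align 4] → 28
@28: hp [2B, align 2] → 30
@30: ammo [9B, align 1] → 39
+1 tail pad (align 8)
size 40, align 8
48 − 40 = 8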